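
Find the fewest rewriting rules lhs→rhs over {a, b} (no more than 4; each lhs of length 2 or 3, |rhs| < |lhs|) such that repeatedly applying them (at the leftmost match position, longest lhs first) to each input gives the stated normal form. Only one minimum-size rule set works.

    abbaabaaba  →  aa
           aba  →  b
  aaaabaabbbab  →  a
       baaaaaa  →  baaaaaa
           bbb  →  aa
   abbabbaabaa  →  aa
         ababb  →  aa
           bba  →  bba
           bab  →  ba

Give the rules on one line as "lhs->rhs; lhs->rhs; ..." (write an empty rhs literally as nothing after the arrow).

  | abbaabaaba => abaabaaba => babaaba => bbaba => bbb => aa
  | aba => b
  | aaaabaabbbab => aaababbbab => aabbbbab => aabbbab => aabbab => aabab => abb => ab => a
  | baaaaaa

ab->a; aba->b; bbb->aa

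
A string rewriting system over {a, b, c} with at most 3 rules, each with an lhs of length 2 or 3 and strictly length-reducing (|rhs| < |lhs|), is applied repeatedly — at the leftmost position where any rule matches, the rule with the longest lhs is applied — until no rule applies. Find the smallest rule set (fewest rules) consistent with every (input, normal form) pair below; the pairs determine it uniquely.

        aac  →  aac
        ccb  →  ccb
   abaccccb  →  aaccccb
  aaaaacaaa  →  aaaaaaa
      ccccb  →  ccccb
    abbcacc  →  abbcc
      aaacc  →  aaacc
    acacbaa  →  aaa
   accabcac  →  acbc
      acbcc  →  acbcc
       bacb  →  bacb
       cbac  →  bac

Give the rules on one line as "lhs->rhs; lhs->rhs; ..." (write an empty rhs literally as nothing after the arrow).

  | aac
  | ccb
  | abaccccb => aaccccb
  | aaaaacaaa => aaaaaaa

aba->aa; ca->; cba->ba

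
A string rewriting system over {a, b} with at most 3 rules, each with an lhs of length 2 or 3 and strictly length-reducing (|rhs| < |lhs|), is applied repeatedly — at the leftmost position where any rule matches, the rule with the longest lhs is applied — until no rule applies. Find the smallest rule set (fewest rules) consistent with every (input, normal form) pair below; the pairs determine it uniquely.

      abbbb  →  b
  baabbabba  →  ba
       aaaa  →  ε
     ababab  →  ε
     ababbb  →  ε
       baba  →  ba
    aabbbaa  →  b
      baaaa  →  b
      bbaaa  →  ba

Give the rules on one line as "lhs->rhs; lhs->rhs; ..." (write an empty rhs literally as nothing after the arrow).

aa->b; ab->; bb->

  | abbbb => bbb => b
  | baabbabba => bbbbabba => bbabba => abba => ba
  | aaaa => baa => bb => ε
  | ababab => abab => ab => ε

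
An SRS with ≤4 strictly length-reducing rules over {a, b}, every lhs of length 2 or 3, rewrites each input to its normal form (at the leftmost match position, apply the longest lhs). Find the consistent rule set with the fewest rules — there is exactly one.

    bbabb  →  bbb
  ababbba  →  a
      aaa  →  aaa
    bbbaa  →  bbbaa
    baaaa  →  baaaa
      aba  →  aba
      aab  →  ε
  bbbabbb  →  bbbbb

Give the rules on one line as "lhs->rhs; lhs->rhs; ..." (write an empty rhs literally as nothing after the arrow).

aab->; abb->aa; bab->b

  | bbabb => bbb
  | ababbba => abbba => aaba => a
  | aaa
  | bbbaa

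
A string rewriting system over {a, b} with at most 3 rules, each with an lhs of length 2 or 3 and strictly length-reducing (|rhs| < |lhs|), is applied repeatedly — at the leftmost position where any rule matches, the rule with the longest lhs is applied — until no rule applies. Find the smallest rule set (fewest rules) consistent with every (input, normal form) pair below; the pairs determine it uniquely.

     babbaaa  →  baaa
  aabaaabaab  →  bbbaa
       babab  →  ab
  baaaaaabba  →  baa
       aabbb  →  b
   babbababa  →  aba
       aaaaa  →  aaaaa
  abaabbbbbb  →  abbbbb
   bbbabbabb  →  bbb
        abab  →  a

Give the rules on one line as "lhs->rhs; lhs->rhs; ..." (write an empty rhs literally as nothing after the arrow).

  | babbaaa => baaa
  | aabaaabaab => baaaabaab => baabaaab => bbaaaab => bbaaba => bbbaa
  | babab => ab
  | baaaaaabba => baaaababa => baabaaba => bbaaaba => bbabaa => baa

aab->ba; bab->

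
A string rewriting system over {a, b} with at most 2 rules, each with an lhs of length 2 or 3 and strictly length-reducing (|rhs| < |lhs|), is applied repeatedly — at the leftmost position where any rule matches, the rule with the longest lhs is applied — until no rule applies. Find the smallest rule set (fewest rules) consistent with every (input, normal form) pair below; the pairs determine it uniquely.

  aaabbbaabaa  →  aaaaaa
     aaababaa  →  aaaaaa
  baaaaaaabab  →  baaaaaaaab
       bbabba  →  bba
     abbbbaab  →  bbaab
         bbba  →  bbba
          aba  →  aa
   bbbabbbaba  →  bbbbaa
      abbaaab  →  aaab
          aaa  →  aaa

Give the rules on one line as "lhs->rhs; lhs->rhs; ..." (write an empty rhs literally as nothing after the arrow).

  | aaabbbaabaa => aabaabaa => aaaabaa => aaaaaa
  | aaababaa => aaaabaa => aaaaaa
  | baaaaaaabab => baaaaaaaab
  | bbabba => bba

aba->aa; abb->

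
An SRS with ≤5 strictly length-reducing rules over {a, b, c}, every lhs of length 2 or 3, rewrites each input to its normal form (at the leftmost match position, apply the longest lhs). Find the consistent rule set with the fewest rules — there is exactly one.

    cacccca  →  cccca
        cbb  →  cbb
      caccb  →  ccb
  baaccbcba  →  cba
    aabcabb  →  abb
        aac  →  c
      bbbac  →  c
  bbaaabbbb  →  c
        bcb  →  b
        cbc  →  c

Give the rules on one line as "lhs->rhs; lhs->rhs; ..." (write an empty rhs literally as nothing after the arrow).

  | cacccca => cccca
  | cbb
  | caccb => ccb
  | baaccbcba => bccbcba => cbcba => cba

aa->; ac->; bbb->c; bc->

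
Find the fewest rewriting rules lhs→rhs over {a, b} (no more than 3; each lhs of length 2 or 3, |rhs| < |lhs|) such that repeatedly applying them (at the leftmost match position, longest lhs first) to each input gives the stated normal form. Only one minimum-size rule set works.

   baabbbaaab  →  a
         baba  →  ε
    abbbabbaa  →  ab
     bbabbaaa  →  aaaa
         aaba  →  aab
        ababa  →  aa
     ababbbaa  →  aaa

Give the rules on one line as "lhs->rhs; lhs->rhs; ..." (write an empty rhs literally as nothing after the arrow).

  | baabbbaaab => abbbaaab => abaaab => abaab => abab => abb => a
  | baba => ba => ε
  | abbbabbaa => ababbaa => abbbaa => abaa => aba => ab
  | bbabbaaa => abbaaa => aaaa

aba->ab; ba->; bb->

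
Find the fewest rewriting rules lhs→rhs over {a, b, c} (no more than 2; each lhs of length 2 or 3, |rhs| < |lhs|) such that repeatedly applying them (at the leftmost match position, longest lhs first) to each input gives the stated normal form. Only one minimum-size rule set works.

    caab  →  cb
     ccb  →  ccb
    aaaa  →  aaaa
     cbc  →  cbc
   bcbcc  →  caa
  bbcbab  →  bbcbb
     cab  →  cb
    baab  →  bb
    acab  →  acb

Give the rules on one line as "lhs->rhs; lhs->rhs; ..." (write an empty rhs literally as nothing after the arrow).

ab->b; bcc->ca

  | caab => cab => cb
  | ccb
  | aaaa
  | cbc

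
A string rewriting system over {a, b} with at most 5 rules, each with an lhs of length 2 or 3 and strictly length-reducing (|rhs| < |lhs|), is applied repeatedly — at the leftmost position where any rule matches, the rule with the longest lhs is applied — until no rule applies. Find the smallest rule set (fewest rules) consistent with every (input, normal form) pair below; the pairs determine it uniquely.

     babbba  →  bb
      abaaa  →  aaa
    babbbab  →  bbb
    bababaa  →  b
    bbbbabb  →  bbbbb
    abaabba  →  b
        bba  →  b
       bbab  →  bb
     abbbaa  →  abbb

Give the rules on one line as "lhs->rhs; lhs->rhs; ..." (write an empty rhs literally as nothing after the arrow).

aab->b; aba->a; ba->; baa->b

  | babbba => bbba => bb
  | abaaa => aaa
  | babbbab => bbbab => bbb
  | bababaa => babaa => baa => b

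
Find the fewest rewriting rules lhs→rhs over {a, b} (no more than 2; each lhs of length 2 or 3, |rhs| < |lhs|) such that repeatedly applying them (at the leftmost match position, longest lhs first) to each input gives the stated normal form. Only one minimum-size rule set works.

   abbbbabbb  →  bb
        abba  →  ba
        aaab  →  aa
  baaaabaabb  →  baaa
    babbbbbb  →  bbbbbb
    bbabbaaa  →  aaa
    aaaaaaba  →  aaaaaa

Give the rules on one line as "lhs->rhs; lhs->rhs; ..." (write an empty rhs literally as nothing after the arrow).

ab->; bba->aa

  | abbbbabbb => bbbabbb => baabbb => babb => bb
  | abba => ba
  | aaab => aa
  | baaaabaabb => baaaaabb => baaaab => baaa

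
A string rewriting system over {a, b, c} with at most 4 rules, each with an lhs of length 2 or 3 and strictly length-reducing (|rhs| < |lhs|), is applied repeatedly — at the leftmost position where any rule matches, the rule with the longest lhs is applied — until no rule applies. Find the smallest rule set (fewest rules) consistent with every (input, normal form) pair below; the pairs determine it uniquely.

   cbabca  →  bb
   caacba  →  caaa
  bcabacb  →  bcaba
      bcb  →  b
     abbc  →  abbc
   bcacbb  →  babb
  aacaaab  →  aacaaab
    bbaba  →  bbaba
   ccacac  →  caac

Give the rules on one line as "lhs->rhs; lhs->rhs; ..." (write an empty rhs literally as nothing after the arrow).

abc->ba; baa->bb; cac->a; cb->

  | cbabca => abca => baa => bb
  | caacba => caaa
  | bcabacb => bcaba
  | bcb => b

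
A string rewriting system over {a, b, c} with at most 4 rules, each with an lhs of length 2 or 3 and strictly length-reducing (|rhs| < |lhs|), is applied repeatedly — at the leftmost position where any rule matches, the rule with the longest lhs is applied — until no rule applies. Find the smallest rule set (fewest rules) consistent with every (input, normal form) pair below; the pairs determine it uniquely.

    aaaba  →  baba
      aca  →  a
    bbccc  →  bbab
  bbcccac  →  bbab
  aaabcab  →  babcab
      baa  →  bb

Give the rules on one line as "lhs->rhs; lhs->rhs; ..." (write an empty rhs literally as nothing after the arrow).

  | aaaba => baba
  | aca => a
  | bbccc => bbab
  | bbcccac => bbabac => bbab

aa->b; ac->; ccc->ab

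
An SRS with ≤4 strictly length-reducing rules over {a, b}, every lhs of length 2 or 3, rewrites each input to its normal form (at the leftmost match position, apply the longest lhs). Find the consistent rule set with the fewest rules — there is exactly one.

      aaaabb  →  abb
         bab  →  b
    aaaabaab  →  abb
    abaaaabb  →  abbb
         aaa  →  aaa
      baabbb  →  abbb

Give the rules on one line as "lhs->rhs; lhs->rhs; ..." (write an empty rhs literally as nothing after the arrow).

  | aaaabb => aaabb => aabb => abb
  | bab => b
  | aaaabaab => aaabaab => aabaab => abaab => abab => abb
  | abaaaabb => abaaabb => abaabb => ababb => abbb

aab->ab; aba->ab; ba->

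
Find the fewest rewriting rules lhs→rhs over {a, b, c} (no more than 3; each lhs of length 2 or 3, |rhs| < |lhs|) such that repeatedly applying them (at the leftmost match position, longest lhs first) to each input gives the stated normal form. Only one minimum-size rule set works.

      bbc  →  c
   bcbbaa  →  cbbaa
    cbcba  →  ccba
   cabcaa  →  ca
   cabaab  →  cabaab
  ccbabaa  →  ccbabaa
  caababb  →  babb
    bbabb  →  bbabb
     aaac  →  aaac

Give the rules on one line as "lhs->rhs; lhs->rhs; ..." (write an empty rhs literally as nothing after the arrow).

bc->c; caa->

  | bbc => bc => c
  | bcbbaa => cbbaa
  | cbcba => ccba
  | cabcaa => cacaa => ca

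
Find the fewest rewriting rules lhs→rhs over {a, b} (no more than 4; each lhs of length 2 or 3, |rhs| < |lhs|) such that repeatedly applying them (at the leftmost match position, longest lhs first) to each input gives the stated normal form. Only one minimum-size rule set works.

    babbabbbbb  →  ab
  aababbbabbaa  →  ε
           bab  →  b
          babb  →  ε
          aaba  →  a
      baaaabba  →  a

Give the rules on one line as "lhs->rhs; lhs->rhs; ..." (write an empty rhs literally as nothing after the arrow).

  | babbabbbbb => bbabbbbb => abbbbb => abbb => ab
  | aababbbabbaa => bbabbbabbaa => abbbabbaa => ababbaa => abbaa => aaa => ba => ε
  | bab => b
  | babb => bb => ε

aa->b; ba->; bb->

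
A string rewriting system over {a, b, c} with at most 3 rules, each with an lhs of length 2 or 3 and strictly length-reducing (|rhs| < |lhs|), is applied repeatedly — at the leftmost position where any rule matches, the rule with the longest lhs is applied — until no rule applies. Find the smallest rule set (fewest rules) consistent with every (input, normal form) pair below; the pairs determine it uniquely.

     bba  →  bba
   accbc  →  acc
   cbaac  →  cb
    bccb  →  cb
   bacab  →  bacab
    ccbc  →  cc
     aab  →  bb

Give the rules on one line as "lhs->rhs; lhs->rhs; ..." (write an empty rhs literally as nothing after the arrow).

aa->b; bc->

  | bba
  | accbc => acc
  | cbaac => cbbc => cb
  | bccb => cb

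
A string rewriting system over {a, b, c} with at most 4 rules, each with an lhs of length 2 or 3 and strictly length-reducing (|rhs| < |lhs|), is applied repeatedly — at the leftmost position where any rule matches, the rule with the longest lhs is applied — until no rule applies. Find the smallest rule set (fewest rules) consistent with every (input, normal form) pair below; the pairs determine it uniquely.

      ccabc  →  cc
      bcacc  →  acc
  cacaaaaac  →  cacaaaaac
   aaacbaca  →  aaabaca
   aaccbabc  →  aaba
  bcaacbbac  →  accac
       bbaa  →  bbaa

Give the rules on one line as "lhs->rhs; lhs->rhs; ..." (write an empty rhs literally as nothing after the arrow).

  | ccabc => cc
  | bcacc => acc
  | cacaaaaac
  | aaacbaca => aaabaca

abb->cc; bc->; cab->; cb->b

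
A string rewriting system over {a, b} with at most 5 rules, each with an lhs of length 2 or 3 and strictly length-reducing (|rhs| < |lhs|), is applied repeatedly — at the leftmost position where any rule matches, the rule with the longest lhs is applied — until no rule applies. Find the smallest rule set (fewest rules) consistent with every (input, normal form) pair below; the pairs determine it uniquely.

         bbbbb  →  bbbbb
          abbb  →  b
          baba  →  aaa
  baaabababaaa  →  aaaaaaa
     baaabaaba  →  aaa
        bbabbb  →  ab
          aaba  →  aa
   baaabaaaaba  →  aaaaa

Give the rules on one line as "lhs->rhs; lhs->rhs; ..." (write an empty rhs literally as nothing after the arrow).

abb->; ba->; bab->aa; bba->aa

  | bbbbb
  | abbb => b
  | baba => aaa
  | baaabababaaa => aabababaaa => aaaaabaaa => aaaaaaa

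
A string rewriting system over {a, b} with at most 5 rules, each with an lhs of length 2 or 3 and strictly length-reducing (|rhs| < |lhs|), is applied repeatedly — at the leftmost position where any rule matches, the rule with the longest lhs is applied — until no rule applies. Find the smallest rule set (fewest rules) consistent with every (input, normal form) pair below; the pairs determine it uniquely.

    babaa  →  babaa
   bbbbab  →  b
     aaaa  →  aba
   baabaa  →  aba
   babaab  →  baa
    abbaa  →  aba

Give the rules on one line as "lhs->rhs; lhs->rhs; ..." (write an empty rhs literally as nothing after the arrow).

aaa->ab; aab->b; abb->aa; bba->ab

  | babaa
  | bbbbab => bbabb => abbb => aab => b
  | aaaa => aba
  | baabaa => bbaa => aba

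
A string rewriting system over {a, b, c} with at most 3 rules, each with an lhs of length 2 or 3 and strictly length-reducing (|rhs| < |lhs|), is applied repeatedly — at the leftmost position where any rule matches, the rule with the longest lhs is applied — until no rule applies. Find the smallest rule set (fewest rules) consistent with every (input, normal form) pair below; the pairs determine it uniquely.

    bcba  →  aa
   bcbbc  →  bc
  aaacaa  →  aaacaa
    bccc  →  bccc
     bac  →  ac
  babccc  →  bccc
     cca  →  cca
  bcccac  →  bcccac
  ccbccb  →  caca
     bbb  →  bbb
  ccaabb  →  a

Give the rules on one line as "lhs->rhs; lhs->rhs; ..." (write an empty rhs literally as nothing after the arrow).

ab->b; ba->a; cb->a

  | bcba => baa => aa
  | bcbbc => babc => abc => bc
  | aaacaa
  | bccc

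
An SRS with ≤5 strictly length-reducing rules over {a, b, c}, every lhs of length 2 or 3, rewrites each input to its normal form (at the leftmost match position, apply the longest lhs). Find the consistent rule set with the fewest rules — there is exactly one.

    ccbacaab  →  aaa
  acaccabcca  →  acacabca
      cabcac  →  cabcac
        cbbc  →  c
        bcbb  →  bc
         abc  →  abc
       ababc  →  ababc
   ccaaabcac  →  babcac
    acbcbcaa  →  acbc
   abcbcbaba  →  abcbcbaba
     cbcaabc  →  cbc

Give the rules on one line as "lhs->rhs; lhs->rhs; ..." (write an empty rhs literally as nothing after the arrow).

  | ccbacaab => aaacaab => aaabb => aaa
  | acaccabcca => acacabcca => acacabca
  | cabcac
  | cbbc => cc => c

bb->; caa->b; cc->c; ccb->aa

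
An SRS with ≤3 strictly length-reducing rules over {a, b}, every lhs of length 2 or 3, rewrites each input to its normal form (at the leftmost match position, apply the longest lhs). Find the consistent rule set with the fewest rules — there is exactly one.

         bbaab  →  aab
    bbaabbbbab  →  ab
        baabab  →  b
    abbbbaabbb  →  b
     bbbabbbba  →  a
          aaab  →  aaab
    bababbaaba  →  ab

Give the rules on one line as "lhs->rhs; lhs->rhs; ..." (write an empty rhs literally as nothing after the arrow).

  | bbaab => baab => aab
  | bbaabbbbab => baabbbbab => aabbbbab => abbbab => bbab => bab => ab
  | baabab => aabab => abb => b
  | abbbbaabbb => bbbaabbb => bbaabbb => baabbb => aabbb => abb => b

aba->b; abb->b; ba->a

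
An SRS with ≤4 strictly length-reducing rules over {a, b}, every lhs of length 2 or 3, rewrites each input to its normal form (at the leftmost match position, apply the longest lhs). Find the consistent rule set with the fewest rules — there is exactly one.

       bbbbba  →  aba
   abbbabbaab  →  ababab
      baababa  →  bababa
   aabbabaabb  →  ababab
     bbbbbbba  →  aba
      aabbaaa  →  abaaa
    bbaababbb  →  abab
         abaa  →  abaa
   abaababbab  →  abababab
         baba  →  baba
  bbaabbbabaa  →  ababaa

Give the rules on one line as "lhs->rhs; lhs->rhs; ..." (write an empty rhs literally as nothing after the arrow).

aab->ab; abb->ab; bb->a

  | bbbbba => abbba => abba => aba
  | abbbabbaab => abbabbaab => ababbaab => ababaab => ababab
  | baababa => bababa
  | aabbabaabb => abbabaabb => ababaabb => abababb => ababab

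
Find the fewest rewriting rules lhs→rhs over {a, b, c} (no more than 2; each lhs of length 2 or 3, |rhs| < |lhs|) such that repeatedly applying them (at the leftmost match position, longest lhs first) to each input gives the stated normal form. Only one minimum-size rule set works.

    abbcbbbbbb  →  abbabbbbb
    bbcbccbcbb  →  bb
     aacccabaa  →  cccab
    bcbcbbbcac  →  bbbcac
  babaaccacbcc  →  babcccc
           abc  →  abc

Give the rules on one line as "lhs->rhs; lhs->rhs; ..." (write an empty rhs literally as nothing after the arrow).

  | abbcbbbbbb => abbabbbbb
  | bbcbccbcbb => bbaccbcbb => bbacacbb => bbacaab => bbacb => bbaa => bb
  | aacccabaa => cccabaa => cccab
  | bcbcbbbcac => bacbbbcac => baabbcac => bbbcac

aa->; cb->a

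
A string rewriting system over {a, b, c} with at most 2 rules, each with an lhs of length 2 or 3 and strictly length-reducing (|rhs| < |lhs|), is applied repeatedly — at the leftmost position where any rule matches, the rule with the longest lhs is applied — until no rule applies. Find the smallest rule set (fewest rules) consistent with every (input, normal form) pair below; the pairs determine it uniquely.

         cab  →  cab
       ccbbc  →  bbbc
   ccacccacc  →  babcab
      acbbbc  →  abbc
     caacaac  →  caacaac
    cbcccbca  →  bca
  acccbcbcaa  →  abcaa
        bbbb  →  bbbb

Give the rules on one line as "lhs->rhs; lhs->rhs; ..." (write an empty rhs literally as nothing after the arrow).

cb->; cc->b

  | cab
  | ccbbc => bbbc
  | ccacccacc => bacccacc => babcacc => babcab
  | acbbbc => abbc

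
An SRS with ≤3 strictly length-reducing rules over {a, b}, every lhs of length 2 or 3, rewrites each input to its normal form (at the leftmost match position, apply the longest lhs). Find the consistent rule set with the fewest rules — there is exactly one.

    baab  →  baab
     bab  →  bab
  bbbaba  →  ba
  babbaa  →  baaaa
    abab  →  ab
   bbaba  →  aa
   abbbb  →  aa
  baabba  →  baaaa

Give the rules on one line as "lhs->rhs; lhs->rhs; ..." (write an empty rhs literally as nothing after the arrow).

  | baab
  | bab
  | bbbaba => baba => ba
  | babbaa => baaaa

aba->a; bb->a; bbb->b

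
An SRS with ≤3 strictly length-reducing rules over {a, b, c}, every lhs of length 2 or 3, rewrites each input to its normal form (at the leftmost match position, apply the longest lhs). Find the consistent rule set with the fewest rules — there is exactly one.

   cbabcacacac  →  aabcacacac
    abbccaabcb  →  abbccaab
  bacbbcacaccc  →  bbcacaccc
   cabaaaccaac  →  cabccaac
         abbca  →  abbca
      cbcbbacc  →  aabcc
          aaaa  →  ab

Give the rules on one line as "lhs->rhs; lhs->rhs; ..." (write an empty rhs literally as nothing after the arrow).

  | cbabcacacac => aabcacacac
  | abbccaabcb => abbccaaba => abbccaab
  | bacbbcacaccc => bcbbcacaccc => babcacaccc => bbcacaccc
  | cabaaaccaac => cabaaccaac => cabaccaac => cabccaac

aaa->ab; ba->b; cb->a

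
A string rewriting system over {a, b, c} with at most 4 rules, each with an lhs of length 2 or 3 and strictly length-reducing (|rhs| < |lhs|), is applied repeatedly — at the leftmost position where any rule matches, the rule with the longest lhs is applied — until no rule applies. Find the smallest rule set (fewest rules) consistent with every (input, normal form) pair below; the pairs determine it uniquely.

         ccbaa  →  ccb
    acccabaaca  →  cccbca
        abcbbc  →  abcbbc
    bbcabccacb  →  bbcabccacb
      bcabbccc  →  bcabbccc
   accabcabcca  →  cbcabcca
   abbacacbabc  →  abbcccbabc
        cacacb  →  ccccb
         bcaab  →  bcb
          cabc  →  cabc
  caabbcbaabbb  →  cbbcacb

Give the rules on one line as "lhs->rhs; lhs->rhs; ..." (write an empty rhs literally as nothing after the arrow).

  | ccbaa => ccb
  | acccabaaca => cacabaaca => cccbaaca => cccbca
  | abcbbc
  | bbcabccacb

aa->; aca->cc; acc->ca; bbb->ac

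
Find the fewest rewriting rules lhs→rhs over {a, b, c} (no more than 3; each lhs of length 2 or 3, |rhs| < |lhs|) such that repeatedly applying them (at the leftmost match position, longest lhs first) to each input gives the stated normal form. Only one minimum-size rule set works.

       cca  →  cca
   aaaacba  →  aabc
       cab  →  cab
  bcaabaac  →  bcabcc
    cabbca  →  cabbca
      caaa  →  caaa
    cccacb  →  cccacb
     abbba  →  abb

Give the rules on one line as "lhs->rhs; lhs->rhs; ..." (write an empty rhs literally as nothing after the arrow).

  | cca
  | aaaacba => aabcba => aabc
  | cab
  | bcaabaac => bcaaacc => bcabcc

aac->bc; ba->; baa->ac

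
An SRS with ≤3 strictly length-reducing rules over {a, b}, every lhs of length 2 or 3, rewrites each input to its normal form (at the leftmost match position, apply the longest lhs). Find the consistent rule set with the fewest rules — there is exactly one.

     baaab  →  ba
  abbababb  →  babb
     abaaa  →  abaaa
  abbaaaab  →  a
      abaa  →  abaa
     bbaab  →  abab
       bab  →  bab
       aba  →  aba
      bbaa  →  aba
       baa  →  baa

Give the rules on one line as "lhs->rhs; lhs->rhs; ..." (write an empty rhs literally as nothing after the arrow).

aab->; bba->ab

  | baaab => ba
  | abbababb => aabbabb => babb
  | abaaa
  | abbaaaab => aabaaab => aaab => a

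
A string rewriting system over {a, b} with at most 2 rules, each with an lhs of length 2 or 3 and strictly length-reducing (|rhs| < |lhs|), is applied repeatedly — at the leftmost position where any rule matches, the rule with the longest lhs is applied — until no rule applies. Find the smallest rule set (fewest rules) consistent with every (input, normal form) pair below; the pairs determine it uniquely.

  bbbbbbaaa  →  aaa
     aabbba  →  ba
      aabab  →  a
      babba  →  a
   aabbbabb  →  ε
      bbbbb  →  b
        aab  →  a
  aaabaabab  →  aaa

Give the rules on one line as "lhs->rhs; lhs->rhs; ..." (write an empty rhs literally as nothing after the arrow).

  | bbbbbbaaa => bbbbaaa => bbaaa => aaa
  | aabbba => abba => ba
  | aabab => aab => a
  | babba => bba => a

ab->; bb->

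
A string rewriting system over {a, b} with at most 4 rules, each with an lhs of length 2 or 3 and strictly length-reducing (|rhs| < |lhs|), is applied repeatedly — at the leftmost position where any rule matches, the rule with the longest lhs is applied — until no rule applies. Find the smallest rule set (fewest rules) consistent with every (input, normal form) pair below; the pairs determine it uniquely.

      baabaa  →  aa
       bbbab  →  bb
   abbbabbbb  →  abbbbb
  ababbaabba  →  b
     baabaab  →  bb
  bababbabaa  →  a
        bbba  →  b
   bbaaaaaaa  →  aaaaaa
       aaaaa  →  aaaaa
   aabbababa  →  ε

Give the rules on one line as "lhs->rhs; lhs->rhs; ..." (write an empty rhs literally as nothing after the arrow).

aab->bb; ba->; bba->

  | baabaa => abaa => aa
  | bbbab => bb
  | abbbabbbb => abbbbb
  | ababbaabba => abbaabba => aabba => bbba => b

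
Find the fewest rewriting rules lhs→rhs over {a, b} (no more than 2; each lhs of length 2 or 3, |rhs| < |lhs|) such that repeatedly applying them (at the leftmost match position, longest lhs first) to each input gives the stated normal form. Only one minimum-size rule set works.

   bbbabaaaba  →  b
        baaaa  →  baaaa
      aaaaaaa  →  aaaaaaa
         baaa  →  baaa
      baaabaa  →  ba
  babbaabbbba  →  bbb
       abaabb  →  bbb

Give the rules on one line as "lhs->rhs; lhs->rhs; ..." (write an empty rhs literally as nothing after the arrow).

ab->b; bba->ab

  | bbbabaaaba => babbaaaba => bbbaaaba => babaaba => bbaaba => ababa => baba => bba => ab => b
  | baaaa
  | aaaaaaa
  | baaa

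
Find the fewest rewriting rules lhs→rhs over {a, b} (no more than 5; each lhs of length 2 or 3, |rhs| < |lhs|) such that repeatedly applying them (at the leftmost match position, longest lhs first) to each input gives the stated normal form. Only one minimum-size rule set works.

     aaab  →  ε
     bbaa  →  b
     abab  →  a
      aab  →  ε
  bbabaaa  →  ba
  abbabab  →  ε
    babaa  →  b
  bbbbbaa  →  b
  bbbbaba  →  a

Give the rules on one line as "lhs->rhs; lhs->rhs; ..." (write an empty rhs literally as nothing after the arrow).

aa->b; aab->; bab->; bb->b

  | aaab => bab => ε
  | bbaa => baa => bb => b
  | abab => a
  | aab => ε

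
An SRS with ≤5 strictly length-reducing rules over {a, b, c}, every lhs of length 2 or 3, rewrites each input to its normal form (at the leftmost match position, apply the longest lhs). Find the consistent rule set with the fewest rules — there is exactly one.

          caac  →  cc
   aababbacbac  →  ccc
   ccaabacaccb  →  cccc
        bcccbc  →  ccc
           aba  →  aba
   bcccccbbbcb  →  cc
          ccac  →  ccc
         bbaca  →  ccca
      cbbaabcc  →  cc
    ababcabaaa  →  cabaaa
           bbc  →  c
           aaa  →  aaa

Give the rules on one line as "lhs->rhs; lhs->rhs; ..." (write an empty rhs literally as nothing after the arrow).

  | caac => cac => cc
  | aababbacbac => aabacccbac => aabcccbac => aacccbac => acccbac => cccbac => ccac => ccc
  | ccaabacaccb => ccaabcaccb => ccaacaccb => ccacaccb => cccaccb => cccccb => cccc
  | bcccbc => cccbc => ccc

ac->c; bba->cc; bc->c; cb->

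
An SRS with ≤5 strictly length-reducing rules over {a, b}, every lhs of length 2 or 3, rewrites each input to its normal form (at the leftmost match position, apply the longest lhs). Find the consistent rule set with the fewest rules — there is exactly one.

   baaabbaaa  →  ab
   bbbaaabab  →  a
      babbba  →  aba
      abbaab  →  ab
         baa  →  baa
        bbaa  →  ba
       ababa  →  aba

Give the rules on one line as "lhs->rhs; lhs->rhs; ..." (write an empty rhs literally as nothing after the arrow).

  | baaabbaaa => bbbbbaaa => abbbaaa => aabaaa => aabbb => aaab => bbb => ab
  | bbbaaabab => abaaabab => abbbbab => aabbab => aabb => aaa => bb => a
  | babbba => bbba => aba
  | abbaab => abab => ab

aaa->bb; bab->b; bb->a; bba->b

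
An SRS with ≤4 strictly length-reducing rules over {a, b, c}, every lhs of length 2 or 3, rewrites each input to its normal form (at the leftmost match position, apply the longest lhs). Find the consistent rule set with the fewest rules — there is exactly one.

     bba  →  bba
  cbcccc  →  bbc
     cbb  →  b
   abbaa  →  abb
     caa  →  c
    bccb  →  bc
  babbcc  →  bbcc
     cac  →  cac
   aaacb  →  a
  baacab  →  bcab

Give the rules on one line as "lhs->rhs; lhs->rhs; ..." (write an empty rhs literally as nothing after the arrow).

aa->; bab->b; cb->; ccc->bb

  | bba
  | cbcccc => cccc => bbc
  | cbb => b
  | abbaa => abb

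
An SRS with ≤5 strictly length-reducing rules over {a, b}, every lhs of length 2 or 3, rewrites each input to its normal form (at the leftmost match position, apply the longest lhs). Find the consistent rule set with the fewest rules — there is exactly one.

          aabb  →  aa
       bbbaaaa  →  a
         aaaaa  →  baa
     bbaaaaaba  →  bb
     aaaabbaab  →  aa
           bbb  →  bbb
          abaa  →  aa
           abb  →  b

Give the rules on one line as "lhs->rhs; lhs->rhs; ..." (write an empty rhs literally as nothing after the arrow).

  | aabb => aab => aa
  | bbbaaaa => baaaa => bba => a
  | aaaaa => baa
  | bbaaaaaba => aaaaaba => baaba => baaa => bb

aaa->b; aab->aa; ab->; bba->a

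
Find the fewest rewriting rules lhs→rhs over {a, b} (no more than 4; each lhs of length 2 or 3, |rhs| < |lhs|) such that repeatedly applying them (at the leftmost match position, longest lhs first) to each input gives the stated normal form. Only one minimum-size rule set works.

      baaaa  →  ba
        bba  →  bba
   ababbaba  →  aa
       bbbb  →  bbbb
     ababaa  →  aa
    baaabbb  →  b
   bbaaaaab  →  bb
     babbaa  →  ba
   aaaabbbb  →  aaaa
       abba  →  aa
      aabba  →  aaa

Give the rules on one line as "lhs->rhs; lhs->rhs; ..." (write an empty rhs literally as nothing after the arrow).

  | baaaa => baaa => baa => ba
  | bba
  | ababbaba => abbaba => aaba => aa
  | bbbb

ab->; abb->a; baa->ba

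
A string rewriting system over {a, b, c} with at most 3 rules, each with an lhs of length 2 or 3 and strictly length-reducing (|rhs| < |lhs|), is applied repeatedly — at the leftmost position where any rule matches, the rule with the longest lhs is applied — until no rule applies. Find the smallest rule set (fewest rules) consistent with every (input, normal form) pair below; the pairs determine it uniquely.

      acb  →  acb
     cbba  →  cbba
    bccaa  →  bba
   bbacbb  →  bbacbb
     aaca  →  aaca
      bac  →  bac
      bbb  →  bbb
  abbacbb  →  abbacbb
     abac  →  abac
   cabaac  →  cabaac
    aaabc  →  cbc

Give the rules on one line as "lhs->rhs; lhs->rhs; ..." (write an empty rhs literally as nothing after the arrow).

  | acb
  | cbba
  | bccaa => bba
  | bbacbb

aaa->c; cca->b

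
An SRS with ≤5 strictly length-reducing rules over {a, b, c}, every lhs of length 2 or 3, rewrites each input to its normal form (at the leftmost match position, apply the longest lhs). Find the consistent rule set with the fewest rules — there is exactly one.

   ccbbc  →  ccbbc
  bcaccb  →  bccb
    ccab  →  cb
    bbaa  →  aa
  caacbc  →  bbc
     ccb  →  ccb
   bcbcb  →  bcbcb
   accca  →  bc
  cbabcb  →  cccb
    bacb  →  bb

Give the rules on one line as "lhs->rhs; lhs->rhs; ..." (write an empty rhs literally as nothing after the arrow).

ac->b; ba->a; bab->c; ca->

  | ccbbc
  | bcaccb => bccb
  | ccab => cb
  | bbaa => baa => aa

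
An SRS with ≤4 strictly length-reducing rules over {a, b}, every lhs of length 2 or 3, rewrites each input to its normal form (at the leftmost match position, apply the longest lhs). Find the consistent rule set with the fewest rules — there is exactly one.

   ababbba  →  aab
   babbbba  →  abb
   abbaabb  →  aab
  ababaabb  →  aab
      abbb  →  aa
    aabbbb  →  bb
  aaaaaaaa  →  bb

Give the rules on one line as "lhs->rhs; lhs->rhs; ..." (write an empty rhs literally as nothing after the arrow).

  | ababbba => abbbba => aaba => aab
  | babbbba => bbbbba => abba => abb
  | abbaabb => ababbb => abbbb => aab
  | ababaabb => abbaabb => ababbb => abbbb => aab

aaa->ba; ba->b; baa->ab; bbb->a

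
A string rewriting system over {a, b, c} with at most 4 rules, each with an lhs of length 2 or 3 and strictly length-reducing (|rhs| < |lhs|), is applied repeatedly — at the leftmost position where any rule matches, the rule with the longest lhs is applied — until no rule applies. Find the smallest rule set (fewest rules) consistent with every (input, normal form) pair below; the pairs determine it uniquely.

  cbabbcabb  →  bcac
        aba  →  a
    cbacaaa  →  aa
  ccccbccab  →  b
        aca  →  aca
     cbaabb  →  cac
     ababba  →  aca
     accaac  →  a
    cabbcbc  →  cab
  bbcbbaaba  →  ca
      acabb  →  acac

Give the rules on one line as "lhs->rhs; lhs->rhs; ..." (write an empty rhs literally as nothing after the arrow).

aac->a; ba->; bb->c; cc->b

  | cbabbcabb => cbbcabb => cccabb => bcabb => bcac
  | aba => a
  | cbacaaa => ccaaa => baaa => aa
  | ccccbccab => bccbccab => bbbccab => cbccab => cbbab => ccab => bab => b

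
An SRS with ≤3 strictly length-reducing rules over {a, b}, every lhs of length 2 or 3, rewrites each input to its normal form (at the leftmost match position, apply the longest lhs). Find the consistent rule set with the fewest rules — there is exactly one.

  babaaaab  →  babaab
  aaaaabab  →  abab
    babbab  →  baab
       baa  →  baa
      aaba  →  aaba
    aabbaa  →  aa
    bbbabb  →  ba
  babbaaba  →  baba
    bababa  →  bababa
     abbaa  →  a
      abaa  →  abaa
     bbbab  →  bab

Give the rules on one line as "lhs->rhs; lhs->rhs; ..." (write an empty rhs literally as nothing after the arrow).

  | babaaaab => babaab
  | aaaaabab => aaabab => abab
  | babbab => baab
  | baa

aaa->a; bb->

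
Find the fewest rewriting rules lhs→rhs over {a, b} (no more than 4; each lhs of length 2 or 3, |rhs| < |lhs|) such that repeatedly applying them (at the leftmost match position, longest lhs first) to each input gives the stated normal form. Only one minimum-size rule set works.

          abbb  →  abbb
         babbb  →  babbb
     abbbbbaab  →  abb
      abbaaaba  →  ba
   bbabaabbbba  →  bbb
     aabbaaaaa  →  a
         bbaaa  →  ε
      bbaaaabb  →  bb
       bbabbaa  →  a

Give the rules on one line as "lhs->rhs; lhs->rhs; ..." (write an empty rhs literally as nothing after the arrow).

  | abbb
  | babbb
  | abbbbbaab => abbbab => abb
  | abbaaaba => aaaba => ba

aa->; aaa->; bba->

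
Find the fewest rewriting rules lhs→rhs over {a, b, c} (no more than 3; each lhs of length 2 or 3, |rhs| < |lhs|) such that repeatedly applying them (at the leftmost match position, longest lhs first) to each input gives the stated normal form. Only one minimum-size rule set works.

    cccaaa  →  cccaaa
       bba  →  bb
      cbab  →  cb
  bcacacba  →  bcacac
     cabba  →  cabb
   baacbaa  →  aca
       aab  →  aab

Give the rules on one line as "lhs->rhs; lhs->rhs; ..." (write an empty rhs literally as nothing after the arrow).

  | cccaaa
  | bba => bb
  | cbab => cb
  | bcacacba => bcacac

ba->; bba->bb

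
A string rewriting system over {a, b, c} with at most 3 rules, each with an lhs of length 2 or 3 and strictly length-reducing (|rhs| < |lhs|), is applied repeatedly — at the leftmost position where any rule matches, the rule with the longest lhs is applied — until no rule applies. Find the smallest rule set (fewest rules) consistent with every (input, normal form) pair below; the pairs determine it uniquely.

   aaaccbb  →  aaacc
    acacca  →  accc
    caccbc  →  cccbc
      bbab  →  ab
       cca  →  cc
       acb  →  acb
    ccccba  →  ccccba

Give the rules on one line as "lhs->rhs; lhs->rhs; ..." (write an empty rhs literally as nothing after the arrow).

bb->; ca->c

  | aaaccbb => aaacc
  | acacca => accca => accc
  | caccbc => cccbc
  | bbab => ab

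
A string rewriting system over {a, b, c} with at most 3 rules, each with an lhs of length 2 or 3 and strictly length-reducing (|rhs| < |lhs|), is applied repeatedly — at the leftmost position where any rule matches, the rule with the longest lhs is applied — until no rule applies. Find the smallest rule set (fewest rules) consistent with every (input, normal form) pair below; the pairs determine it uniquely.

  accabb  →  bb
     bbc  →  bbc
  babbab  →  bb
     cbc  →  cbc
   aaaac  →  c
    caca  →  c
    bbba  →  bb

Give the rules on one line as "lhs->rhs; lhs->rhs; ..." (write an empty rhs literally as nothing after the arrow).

aa->; ac->a; ba->

  | accabb => acabb => aabb => bb
  | bbc
  | babbab => bbab => bb
  | cbc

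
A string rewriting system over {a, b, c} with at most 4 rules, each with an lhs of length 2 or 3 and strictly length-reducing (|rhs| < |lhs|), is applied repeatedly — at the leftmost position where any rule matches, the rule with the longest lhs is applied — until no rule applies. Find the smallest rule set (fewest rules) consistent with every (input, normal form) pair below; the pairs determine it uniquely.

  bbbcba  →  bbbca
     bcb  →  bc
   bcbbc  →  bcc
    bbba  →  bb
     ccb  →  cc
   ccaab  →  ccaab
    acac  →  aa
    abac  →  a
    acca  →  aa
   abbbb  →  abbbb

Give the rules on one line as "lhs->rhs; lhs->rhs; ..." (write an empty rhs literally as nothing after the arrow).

ac->a; ba->; cb->c

  | bbbcba => bbbca
  | bcb => bc
  | bcbbc => bcbc => bcc
  | bbba => bb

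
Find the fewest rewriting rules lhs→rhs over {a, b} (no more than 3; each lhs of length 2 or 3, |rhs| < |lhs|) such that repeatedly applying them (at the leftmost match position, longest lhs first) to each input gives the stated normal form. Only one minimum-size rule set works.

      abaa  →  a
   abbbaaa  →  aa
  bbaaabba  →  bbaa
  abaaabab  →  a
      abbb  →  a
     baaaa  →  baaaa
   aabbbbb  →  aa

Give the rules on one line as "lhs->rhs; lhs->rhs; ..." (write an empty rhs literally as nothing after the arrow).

ab->a; aba->

  | abaa => a
  | abbbaaa => abbaaa => abaaa => aa
  | bbaaabba => bbaaaba => bbaa
  | abaaabab => aabab => ab => a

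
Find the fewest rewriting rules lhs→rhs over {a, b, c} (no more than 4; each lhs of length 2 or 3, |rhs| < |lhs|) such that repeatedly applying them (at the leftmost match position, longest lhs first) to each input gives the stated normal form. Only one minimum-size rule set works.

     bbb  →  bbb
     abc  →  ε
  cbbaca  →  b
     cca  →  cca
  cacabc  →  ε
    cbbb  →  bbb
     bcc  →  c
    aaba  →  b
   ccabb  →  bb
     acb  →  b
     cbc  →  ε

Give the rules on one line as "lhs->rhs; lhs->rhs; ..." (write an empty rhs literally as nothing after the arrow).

ab->b; ba->b; bc->; cb->b

  | bbb
  | abc => bc => ε
  | cbbaca => bbaca => bbca => ba => b
  | cca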